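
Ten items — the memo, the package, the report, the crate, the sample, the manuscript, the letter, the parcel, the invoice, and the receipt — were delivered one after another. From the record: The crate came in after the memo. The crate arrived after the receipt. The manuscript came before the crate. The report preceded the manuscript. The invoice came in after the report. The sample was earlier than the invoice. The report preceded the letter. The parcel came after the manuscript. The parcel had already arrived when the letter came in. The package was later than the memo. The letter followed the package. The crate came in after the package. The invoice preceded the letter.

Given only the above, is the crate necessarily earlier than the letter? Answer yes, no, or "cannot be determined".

cannot be determined

No chain of stated constraints runs from the crate to the letter, and none runs from the letter to the crate either.
So the relative order of the crate and the letter is not fixed by the given facts.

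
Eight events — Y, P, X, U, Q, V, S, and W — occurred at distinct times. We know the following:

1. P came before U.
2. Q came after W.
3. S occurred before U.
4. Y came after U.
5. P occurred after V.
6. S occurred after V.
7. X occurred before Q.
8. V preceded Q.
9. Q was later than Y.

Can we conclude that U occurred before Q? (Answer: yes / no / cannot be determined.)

Chain the constraints: U → Y → Q. Each link is directly stated, so U comes before Q.

yes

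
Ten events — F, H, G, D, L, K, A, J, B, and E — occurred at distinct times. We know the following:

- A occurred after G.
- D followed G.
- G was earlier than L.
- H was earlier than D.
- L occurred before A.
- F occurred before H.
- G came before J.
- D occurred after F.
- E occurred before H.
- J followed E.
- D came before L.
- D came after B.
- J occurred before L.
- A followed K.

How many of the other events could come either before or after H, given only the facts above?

Forced before H: E and F; forced after H: A, D, and L.
That leaves B, G, J, and K with no forced order relative to H — 4.

4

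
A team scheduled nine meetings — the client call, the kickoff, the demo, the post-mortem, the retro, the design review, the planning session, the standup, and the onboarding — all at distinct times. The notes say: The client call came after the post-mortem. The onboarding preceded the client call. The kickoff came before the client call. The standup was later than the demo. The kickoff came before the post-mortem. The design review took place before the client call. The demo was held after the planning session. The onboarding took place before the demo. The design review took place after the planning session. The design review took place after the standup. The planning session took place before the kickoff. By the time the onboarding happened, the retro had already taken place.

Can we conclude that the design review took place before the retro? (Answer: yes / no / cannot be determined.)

Tracing the constraints gives the retro → the onboarding → the demo → the standup → the design review, so the retro must come before the design review.
That means the design review cannot be before the retro.

no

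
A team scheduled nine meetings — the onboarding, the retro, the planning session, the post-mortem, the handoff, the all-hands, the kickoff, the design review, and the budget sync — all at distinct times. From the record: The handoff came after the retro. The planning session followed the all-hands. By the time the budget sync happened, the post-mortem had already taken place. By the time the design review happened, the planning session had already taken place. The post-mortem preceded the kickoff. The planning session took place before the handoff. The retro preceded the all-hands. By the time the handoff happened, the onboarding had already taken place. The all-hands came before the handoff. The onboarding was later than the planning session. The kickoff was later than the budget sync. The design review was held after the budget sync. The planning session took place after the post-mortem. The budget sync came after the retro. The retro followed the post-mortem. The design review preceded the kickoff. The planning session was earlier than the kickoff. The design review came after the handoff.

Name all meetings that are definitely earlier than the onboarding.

Directly stated before the onboarding: the planning session.
The all-hands reaches the onboarding via the all-hands → the planning session → the onboarding.
The post-mortem reaches the onboarding via the post-mortem → the planning session → the onboarding.
The retro reaches the onboarding via the retro → the all-hands → the planning session → the onboarding.
No chain forces the design review (or any of the others) ahead of the onboarding.

the all-hands, the planning session, the post-mortem, the retro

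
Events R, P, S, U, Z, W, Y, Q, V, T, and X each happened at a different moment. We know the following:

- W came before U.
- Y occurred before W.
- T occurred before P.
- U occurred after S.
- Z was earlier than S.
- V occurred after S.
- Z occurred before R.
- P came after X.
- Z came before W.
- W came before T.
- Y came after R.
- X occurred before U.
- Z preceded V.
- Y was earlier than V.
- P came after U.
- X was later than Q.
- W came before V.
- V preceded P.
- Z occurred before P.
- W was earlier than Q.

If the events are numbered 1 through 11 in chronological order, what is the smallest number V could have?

6

R, S, W, Y, and Z must all come before V — 5 forced predecessors.
Nothing else is forced ahead of V, so its earliest slot is position 5 + 1 = 6.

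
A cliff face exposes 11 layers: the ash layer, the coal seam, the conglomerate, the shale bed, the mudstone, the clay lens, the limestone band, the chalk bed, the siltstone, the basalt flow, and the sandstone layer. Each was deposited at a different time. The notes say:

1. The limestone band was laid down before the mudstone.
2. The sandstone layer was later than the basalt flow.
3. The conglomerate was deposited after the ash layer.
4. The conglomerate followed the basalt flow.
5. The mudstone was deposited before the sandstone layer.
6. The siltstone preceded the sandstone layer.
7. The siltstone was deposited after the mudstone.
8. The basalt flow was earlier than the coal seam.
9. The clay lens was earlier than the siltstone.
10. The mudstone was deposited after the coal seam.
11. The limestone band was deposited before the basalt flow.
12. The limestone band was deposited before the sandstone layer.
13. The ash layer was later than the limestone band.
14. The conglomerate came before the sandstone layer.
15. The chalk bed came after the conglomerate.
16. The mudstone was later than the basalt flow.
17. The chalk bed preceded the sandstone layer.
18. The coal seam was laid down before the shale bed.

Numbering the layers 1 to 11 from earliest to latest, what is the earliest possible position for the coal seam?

3

The basalt flow and the limestone band must both come before the coal seam — 2 forced predecessors.
Nothing else is forced ahead of the coal seam, so its earliest slot is position 2 + 1 = 3.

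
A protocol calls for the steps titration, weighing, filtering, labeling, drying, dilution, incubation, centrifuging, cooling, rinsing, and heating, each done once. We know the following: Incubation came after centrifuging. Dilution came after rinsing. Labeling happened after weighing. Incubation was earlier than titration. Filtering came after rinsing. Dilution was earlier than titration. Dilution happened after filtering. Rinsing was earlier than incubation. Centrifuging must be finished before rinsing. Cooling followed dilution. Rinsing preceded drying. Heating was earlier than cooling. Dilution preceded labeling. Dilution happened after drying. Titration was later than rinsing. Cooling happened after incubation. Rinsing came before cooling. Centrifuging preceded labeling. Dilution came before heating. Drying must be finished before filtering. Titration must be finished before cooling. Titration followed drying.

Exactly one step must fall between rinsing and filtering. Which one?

drying

Tracing the constraints gives rinsing → drying → filtering, so drying sits after rinsing and before filtering.
No other step is forced both after rinsing and before filtering.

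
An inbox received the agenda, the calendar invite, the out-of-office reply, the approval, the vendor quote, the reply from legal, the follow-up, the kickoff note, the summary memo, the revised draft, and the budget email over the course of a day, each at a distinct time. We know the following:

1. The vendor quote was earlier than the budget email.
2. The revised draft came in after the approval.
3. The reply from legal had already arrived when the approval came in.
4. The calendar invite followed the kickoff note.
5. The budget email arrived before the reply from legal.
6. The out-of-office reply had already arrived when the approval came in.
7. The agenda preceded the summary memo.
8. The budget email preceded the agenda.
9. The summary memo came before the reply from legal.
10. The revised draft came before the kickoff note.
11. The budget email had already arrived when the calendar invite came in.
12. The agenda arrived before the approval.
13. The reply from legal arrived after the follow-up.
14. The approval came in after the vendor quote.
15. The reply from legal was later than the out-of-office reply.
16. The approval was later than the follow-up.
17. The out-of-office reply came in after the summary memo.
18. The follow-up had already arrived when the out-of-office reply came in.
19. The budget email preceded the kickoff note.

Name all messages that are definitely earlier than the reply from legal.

Directly stated before the reply from legal: the budget email, the follow-up, the out-of-office reply, and the summary memo.
The agenda reaches the reply from legal via the agenda → the summary memo → the reply from legal.
The vendor quote reaches the reply from legal via the vendor quote → the budget email → the reply from legal.

the agenda, the budget email, the follow-up, the out-of-office reply, the summary memo, the vendor quote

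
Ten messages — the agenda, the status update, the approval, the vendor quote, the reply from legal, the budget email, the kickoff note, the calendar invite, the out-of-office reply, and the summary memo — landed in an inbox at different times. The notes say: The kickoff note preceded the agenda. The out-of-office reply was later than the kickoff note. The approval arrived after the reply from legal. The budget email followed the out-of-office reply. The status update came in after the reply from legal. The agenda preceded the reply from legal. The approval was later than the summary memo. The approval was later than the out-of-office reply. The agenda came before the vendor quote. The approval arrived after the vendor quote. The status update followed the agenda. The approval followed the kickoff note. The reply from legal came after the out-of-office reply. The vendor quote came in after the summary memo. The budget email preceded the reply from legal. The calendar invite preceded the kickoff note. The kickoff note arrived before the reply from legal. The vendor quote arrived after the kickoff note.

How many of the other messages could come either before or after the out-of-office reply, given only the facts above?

3

Forced before the out-of-office reply: the calendar invite and the kickoff note; forced after the out-of-office reply: the approval, the budget email, the reply from legal, and the status update.
That leaves the agenda, the summary memo, and the vendor quote with no forced order relative to the out-of-office reply — 3.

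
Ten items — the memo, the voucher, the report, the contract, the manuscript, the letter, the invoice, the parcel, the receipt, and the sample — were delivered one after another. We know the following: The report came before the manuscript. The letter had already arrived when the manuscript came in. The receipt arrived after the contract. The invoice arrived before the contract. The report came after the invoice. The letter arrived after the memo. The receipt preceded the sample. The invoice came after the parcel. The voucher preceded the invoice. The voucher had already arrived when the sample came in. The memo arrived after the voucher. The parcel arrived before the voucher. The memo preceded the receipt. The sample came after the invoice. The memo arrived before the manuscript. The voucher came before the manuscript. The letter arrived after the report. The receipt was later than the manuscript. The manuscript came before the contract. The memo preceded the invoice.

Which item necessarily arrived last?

Every other item has a chain of constraints placing it before the sample, so the sample is last.

the sample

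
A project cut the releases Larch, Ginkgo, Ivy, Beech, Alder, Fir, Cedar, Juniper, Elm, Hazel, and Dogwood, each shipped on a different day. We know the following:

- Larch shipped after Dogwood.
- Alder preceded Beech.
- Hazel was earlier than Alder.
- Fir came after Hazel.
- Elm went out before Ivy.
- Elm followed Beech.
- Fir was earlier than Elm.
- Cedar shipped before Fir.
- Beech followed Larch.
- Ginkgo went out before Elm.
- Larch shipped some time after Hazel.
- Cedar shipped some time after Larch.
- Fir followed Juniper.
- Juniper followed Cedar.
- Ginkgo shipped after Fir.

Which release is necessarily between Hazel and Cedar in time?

Tracing the constraints gives Hazel → Larch → Cedar, so Larch sits after Hazel and before Cedar.
No other release is forced both after Hazel and before Cedar.

Larch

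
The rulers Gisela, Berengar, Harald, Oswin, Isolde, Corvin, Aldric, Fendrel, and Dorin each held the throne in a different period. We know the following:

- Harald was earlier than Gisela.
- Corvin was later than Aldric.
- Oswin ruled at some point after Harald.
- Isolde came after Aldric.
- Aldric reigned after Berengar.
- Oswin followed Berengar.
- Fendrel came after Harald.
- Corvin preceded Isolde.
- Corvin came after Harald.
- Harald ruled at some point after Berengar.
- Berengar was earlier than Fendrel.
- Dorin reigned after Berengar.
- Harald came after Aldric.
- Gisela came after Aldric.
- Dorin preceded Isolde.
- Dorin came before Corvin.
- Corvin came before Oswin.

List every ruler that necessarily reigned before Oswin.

Directly stated before Oswin: Berengar, Corvin, and Harald.
Aldric reaches Oswin via Aldric → Harald → Oswin.
Dorin reaches Oswin via Dorin → Corvin → Oswin.
No chain forces Isolde (or any of the others) ahead of Oswin.

Aldric, Berengar, Corvin, Dorin, Harald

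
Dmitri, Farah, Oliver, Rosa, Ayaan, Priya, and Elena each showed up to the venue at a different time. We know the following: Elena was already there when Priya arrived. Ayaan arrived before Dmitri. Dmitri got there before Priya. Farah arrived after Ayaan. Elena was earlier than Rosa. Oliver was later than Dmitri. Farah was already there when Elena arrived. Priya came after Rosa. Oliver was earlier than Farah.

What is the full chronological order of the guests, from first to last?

The constraints fix every adjacent pair, so only one ordering works:
Ayaan → Dmitri → Oliver → Farah → Elena → Rosa → Priya.

Ayaan, Dmitri, Oliver, Farah, Elena, Rosa, Priya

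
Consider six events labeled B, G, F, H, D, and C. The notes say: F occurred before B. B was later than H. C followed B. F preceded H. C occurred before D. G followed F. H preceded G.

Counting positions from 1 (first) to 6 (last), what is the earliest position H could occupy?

F must come before H — 1 forced predecessor.
Nothing else is forced ahead of H, so its earliest slot is position 1 + 1 = 2.

2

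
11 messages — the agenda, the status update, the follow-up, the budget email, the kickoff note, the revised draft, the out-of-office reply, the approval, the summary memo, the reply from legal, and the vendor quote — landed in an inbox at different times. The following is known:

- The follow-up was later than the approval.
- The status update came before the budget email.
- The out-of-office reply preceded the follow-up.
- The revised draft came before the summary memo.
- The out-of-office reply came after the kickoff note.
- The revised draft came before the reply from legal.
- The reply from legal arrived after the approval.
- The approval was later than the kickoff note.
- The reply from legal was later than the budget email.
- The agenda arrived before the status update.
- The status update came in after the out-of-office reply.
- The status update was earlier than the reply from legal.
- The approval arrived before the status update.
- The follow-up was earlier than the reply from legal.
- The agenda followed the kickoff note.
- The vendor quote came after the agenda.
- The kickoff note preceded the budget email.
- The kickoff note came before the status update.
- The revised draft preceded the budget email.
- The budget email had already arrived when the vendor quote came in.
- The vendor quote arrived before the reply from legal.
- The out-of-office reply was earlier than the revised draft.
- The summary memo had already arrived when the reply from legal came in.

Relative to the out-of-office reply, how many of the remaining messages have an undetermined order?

Forced before the out-of-office reply: the kickoff note; forced after the out-of-office reply: the budget email, the follow-up, the reply from legal, the revised draft, the status update, the summary memo, and the vendor quote.
That leaves the agenda and the approval with no forced order relative to the out-of-office reply — 2.

2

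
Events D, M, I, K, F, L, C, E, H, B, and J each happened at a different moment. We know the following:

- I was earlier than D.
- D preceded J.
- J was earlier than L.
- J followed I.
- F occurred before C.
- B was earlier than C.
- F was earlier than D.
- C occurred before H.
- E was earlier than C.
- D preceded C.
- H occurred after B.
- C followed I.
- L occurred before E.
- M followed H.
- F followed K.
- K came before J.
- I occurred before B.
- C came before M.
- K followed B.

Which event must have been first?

I has a chain of constraints placing it before every other event, so I must be first.

I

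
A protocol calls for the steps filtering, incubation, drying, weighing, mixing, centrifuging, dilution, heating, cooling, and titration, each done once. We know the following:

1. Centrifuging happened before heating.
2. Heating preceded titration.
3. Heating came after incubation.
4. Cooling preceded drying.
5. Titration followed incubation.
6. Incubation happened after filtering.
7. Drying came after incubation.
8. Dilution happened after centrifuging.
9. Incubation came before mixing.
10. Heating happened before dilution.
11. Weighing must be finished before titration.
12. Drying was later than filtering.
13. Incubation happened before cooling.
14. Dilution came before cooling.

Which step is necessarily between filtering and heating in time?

incubation

Tracing the constraints gives filtering → incubation → heating, so incubation sits after filtering and before heating.
No other step is forced both after filtering and before heating.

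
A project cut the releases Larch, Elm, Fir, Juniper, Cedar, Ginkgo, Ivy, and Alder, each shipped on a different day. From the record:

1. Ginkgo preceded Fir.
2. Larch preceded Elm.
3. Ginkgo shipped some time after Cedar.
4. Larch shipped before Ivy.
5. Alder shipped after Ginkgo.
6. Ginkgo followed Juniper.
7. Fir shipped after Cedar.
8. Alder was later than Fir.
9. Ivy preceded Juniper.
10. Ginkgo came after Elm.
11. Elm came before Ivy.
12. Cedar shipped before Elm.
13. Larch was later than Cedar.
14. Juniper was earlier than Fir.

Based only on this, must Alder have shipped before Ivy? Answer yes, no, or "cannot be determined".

Tracing the constraints gives Ivy → Juniper → Ginkgo → Alder, so Ivy must come before Alder.
That means Alder cannot be before Ivy.

no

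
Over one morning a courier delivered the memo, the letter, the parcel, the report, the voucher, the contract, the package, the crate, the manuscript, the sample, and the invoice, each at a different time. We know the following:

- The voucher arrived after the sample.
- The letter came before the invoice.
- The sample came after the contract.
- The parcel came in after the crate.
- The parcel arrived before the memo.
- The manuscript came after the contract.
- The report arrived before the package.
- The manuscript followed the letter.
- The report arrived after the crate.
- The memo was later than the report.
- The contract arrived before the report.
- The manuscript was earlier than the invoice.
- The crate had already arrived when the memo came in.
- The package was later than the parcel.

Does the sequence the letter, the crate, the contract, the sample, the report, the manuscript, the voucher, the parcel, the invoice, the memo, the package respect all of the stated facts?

yes

Check each stated constraint against the proposed order — e.g. the letter is ahead of the invoice; the crate is ahead of the memo. Every pair is in the required order; nothing is violated.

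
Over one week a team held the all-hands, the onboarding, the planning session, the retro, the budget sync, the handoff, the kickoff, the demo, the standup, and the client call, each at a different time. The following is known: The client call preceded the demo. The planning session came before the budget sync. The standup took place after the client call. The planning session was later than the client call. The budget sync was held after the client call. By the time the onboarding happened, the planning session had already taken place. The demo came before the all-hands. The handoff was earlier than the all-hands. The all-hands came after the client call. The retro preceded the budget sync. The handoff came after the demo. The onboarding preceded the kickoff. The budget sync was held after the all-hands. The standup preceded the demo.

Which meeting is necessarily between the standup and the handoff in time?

Tracing the constraints gives the standup → the demo → the handoff, so the demo sits after the standup and before the handoff.
No other meeting is forced both after the standup and before the handoff.

the demo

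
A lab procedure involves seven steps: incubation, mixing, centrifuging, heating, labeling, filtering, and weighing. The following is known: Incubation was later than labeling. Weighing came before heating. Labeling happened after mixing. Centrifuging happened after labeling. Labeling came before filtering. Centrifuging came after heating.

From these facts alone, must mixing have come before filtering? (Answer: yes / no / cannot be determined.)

yes

Chain the constraints: mixing → labeling → filtering. Each link is directly stated, so mixing comes before filtering.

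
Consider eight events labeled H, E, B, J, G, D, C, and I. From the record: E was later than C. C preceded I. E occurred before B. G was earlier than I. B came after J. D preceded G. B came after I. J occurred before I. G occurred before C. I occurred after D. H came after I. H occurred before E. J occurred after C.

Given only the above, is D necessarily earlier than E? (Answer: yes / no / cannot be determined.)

Chain the constraints: D → G → C → E. Each link is directly stated, so D comes before E.

yes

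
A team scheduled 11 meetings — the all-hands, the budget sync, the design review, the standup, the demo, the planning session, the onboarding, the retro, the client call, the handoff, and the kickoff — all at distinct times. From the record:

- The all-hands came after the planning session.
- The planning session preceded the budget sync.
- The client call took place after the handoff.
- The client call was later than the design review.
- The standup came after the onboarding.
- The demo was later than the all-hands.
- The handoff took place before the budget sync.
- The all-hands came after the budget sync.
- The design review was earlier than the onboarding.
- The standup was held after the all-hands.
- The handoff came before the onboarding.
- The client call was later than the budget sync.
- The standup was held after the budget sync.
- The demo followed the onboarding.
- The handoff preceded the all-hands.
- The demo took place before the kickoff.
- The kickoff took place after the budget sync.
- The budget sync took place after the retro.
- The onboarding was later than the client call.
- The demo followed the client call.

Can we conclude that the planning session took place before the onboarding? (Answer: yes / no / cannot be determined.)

Chain the constraints: the planning session → the budget sync → the client call → the onboarding. Each link is directly stated, so the planning session comes before the onboarding.

yes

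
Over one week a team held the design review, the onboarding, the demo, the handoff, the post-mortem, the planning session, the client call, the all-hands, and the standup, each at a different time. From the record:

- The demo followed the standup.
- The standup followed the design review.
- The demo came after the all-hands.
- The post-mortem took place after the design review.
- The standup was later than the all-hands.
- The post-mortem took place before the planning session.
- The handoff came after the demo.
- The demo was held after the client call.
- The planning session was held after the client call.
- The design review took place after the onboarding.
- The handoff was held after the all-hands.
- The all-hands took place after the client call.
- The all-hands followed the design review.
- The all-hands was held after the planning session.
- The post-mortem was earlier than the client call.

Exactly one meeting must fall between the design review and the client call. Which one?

Tracing the constraints gives the design review → the post-mortem → the client call, so the post-mortem sits after the design review and before the client call.
No other meeting is forced both after the design review and before the client call.

the post-mortem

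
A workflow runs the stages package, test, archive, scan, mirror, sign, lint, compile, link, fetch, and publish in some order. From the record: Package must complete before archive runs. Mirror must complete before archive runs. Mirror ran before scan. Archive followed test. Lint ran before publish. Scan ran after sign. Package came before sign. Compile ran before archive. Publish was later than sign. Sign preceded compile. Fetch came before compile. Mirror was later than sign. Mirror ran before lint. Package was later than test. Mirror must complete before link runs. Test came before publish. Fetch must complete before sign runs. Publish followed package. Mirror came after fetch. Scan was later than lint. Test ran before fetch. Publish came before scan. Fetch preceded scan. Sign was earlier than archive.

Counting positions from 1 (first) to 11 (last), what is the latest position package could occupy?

3

Package must come before archive, compile, link, lint, mirror, publish, scan, and sign — 8 stages forced after it.
Everything else can be placed before package in some valid order, so package can sit as late as position 11 − 8 = 3.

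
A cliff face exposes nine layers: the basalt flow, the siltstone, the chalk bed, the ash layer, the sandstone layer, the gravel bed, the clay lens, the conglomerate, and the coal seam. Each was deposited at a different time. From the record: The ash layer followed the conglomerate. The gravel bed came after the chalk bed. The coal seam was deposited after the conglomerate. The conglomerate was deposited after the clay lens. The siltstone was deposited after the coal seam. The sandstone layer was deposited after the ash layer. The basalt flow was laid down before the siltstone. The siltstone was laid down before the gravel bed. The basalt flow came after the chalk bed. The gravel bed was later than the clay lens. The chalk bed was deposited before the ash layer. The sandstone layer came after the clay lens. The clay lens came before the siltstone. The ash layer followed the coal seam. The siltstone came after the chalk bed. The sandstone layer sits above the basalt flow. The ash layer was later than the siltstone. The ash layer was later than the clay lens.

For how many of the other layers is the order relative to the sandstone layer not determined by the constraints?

1

Forced before the sandstone layer: the ash layer, the basalt flow, the chalk bed, the clay lens, the coal seam, the conglomerate, and the siltstone.
That leaves the gravel bed with no forced order relative to the sandstone layer — 1.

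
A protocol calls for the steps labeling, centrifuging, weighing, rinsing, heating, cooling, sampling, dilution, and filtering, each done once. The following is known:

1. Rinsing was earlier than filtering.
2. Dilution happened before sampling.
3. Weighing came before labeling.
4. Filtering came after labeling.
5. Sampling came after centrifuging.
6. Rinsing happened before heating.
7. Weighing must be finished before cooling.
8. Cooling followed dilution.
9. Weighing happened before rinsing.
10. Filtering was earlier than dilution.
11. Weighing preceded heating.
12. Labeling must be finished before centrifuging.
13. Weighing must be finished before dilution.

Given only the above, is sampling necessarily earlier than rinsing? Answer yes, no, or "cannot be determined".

no

Tracing the constraints gives rinsing → filtering → dilution → sampling, so rinsing must come before sampling.
That means sampling cannot be before rinsing.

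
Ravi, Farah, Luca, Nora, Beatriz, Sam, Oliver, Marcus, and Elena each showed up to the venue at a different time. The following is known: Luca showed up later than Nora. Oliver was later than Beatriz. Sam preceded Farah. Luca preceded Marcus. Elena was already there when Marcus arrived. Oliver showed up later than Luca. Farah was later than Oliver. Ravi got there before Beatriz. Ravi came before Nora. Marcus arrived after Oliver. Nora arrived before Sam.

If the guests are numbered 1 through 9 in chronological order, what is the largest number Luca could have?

Luca must come before Farah, Marcus, and Oliver — 3 guests forced after them.
Everything else can be placed before Luca in some valid order, so Luca can sit as late as position 9 − 3 = 6.

6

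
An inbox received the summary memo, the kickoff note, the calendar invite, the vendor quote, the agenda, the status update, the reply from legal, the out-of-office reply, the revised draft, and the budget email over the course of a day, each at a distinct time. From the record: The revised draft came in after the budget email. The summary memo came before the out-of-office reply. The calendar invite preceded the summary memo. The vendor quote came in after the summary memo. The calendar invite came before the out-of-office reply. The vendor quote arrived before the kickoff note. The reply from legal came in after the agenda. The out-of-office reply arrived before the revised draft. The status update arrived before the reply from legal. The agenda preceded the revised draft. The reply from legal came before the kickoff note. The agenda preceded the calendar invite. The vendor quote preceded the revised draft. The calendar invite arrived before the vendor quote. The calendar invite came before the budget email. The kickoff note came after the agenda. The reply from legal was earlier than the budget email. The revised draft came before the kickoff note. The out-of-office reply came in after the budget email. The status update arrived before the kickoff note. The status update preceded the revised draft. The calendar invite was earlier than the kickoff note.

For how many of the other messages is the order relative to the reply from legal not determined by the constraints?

3

Forced before the reply from legal: the agenda and the status update; forced after the reply from legal: the budget email, the kickoff note, the out-of-office reply, and the revised draft.
That leaves the calendar invite, the summary memo, and the vendor quote with no forced order relative to the reply from legal — 3.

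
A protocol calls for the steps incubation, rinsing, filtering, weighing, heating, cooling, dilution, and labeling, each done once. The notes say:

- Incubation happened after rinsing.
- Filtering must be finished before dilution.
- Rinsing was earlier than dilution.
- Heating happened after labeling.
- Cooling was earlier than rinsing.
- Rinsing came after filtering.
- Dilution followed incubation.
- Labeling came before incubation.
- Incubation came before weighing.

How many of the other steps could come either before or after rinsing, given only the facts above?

Forced before rinsing: cooling and filtering; forced after rinsing: dilution, incubation, and weighing.
That leaves heating and labeling with no forced order relative to rinsing — 2.

2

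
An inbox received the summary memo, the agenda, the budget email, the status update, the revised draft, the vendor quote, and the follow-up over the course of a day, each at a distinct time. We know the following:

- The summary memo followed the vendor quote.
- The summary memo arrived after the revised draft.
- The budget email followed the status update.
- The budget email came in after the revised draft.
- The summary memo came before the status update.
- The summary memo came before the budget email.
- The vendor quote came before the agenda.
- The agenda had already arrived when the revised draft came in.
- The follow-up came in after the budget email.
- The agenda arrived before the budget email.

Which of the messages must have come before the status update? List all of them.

Directly stated before the status update: the summary memo.
The agenda reaches the status update via the agenda → the revised draft → the summary memo → the status update.
The revised draft reaches the status update via the revised draft → the summary memo → the status update.
The vendor quote reaches the status update via the vendor quote → the summary memo → the status update.

the agenda, the revised draft, the summary memo, the vendor quote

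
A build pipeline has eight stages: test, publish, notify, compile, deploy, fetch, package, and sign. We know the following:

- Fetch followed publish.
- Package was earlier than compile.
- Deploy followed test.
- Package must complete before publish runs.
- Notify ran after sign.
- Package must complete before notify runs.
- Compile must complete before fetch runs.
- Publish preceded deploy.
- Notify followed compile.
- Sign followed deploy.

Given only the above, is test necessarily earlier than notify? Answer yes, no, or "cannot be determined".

Chain the constraints: test → deploy → sign → notify. Each link is directly stated, so test comes before notify.

yes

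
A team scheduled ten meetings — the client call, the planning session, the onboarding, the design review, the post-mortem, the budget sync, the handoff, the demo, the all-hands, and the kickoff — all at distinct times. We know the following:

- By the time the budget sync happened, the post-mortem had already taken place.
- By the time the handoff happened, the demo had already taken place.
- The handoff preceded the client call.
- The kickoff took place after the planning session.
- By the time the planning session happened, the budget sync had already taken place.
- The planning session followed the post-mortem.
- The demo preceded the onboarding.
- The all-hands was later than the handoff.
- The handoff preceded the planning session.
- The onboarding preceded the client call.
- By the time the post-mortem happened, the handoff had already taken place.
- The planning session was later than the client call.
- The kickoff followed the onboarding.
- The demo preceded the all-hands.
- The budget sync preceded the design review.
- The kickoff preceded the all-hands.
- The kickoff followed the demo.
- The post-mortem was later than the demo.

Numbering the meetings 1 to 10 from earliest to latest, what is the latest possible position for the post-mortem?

5

The post-mortem must come before the all-hands, the budget sync, the design review, the kickoff, and the planning session — 5 meetings forced after it.
Everything else can be placed before the post-mortem in some valid order, so the post-mortem can sit as late as position 10 − 5 = 5.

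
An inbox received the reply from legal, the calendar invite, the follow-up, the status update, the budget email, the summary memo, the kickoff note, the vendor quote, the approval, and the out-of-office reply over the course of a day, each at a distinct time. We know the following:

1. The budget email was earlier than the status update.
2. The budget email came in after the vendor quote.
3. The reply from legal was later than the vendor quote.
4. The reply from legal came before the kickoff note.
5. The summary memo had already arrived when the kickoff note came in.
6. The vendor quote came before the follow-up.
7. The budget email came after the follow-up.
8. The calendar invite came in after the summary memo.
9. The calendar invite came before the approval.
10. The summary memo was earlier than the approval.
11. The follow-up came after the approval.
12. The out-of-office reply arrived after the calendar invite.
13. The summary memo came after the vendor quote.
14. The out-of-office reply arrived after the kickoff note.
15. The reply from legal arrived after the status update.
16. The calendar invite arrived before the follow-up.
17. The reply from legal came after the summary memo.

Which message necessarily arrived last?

Every other message has a chain of constraints placing it before the out-of-office reply, so the out-of-office reply is last.

the out-of-office reply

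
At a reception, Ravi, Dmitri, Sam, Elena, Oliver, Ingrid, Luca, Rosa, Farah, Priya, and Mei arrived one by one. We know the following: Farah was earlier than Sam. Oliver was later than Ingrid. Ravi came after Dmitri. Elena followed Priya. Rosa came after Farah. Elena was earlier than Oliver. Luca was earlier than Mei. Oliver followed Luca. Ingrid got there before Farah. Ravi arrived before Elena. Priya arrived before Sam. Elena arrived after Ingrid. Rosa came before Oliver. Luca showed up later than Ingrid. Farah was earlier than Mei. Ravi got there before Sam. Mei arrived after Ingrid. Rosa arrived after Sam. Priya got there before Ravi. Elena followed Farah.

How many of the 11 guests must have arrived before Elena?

Directly stated before Elena: Farah, Ingrid, Priya, and Ravi.
Dmitri reaches Elena via Dmitri → Ravi → Elena.
No chain forces Luca (or any of the others) ahead of Elena.
That's Dmitri, Farah, Ingrid, Priya, and Ravi — 5 in all.

5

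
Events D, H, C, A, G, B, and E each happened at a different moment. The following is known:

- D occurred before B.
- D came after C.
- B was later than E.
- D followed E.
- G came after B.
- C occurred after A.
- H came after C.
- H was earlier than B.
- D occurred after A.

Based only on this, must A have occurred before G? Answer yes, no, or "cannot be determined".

Chain the constraints: A → D → B → G. Each link is directly stated, so A comes before G.

yes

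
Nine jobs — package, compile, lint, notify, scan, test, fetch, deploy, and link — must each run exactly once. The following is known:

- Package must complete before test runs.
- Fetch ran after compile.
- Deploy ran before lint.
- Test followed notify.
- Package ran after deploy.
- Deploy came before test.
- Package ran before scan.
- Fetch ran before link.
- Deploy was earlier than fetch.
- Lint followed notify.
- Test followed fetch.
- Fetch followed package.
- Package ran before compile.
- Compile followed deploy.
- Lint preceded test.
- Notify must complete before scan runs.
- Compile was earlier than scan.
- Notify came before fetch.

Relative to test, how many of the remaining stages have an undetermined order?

2

Forced before test: compile, deploy, fetch, lint, notify, and package.
That leaves link and scan with no forced order relative to test — 2.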